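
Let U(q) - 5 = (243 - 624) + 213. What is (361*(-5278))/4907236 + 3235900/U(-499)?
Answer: -7939817772877/399939734 ≈ -19853.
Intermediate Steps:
U(q) = -163 (U(q) = 5 + ((243 - 624) + 213) = 5 + (-381 + 213) = 5 - 168 = -163)
(361*(-5278))/4907236 + 3235900/U(-499) = (361*(-5278))/4907236 + 3235900/(-163) = -1905358*1/4907236 + 3235900*(-1/163) = -952679/2453618 - 3235900/163 = -7939817772877/399939734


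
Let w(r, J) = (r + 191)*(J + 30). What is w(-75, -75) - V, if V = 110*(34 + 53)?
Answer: -14790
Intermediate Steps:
w(r, J) = (30 + J)*(191 + r) (w(r, J) = (191 + r)*(30 + J) = (30 + J)*(191 + r))
V = 9570 (V = 110*87 = 9570)
w(-75, -75) - V = (5730 + 30*(-75) + 191*(-75) - 75*(-75)) - 1*9570 = (5730 - 2250 - 14325 + 5625) - 9570 = -5220 - 9570 = -14790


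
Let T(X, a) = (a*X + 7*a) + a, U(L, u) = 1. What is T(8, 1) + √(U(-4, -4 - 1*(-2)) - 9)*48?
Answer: 16 + 96*I*√2 ≈ 16.0 + 135.76*I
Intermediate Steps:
T(X, a) = 8*a + X*a (T(X, a) = (X*a + 7*a) + a = (7*a + X*a) + a = 8*a + X*a)
T(8, 1) + √(U(-4, -4 - 1*(-2)) - 9)*48 = 1*(8 + 8) + √(1 - 9)*48 = 1*16 + √(-8)*48 = 16 + (2*I*√2)*48 = 16 + 96*I*√2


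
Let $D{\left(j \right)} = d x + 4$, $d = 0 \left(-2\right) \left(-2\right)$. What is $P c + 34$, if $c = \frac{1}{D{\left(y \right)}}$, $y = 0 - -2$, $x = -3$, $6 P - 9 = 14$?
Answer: $\frac{839}{24} \approx 34.958$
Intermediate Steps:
$d = 0$ ($d = 0 \left(-2\right) = 0$)
$P = \frac{23}{6}$ ($P = \frac{3}{2} + \frac{1}{6} \cdot 14 = \frac{3}{2} + \frac{7}{3} = \frac{23}{6} \approx 3.8333$)
$y = 2$ ($y = 0 + 2 = 2$)
$D{\left(j \right)} = 4$ ($D{\left(j \right)} = 0 \left(-3\right) + 4 = 0 + 4 = 4$)
$c = \frac{1}{4} \approx 0.25$
$P c + 34 = \frac{23}{6} \cdot \frac{1}{4} + 34 = \frac{23}{24} + 34 = \frac{839}{24}$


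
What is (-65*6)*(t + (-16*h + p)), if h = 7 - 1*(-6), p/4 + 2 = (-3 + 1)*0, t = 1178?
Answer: -375180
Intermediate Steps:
p = -8 (p = -8 + 4*((-3 + 1)*0) = -8 + 4*(-2*0) = -8 + 4*0 = -8 + 0 = -8)
h = 13 (h = 7 + 6 = 13)
(-65*6)*(t + (-16*h + p)) = (-65*6)*(1178 + (-16*13 - 8)) = -390*(1178 + (-208 - 8)) = -390*(1178 - 216) = -390*962 = -375180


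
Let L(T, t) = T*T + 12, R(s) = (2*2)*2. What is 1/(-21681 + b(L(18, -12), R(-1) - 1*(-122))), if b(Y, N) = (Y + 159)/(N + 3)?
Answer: -133/2883078 ≈ -4.6131e-5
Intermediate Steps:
R(s) = 8 (R(s) = 4*2 = 8)
L(T, t) = 12 + T**2 (L(T, t) = T**2 + 12 = 12 + T**2)
b(Y, N) = (159 + Y)/(3 + N)
1/(-21681 + b(L(18, -12), R(-1) - 1*(-122))) = 1/(-21681 + (159 + (12 + 18**2))/(3 + (8 - 1*(-122)))) = 1/(-21681 + (159 + (12 + 324))/(3 + (8 + 122))) = 1/(-21681 + (159 + 336)/(3 + 130)) = 1/(-21681 + 495/133) = 1/(-2883078/133) = -133/2883078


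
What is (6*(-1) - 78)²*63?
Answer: 444528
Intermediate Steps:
(6*(-1) - 78)²*63 = (-6 - 78)²*63 = (-84)²*63 = 7056*63 = 444528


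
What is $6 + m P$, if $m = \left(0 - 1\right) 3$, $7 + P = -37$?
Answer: $138$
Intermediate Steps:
$P = -44$ ($P = -7 - 37 = -44$)
$m = -3$ ($m = \left(-1\right) 3 = -3$)
$6 + m P = 6 - -132 = 6 + 132 = 138$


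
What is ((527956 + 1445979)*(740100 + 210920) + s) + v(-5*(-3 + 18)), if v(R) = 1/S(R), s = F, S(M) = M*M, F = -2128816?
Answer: 10559528633722501/5625 ≈ 1.8772e+12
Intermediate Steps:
S(M) = M²
s = -2128816
v(R) = R⁻² (v(R) = 1/(R²) = R⁻²)
((527956 + 1445979)*(740100 + 210920) + s) + v(-5*(-3 + 18)) = ((527956 + 1445979)*(740100 + 210920) - 2128816) + (-5*(-3 + 18))⁻² = (1973935*951020 - 2128816) + (-5*15)⁻² = (1877251663700 - 2128816) + (-75)⁻² = 1877249534884 + 1/5625 = 10559528633722501/5625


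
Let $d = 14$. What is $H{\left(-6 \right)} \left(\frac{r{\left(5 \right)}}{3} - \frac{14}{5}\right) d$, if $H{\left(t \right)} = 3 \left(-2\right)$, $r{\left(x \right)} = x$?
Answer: $\frac{476}{5} \approx 95.2$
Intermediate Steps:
$H{\left(t \right)} = -6$
$H{\left(-6 \right)} \left(\frac{r{\left(5 \right)}}{3} - \frac{14}{5}\right) d = - 6 \left(\frac{5}{3} - \frac{14}{5}\right) 14 = \left(-6\right) \left(- \frac{17}{15}\right) 14 = \frac{34}{5} \cdot 14 = \frac{476}{5}$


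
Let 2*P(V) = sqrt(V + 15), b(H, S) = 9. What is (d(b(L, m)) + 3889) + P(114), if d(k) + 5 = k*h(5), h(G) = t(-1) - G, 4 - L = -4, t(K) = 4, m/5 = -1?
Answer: 3875 + sqrt(129)/2 ≈ 3880.7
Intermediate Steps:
m = -5 (m = 5*(-1) = -5)
L = 8 (L = 4 - 1*(-4) = 4 + 4 = 8)
h(G) = 4 - G
P(V) = sqrt(15 + V)/2 (P(V) = sqrt(V + 15)/2 = sqrt(15 + V)/2)
d(k) = -5 - k (d(k) = -5 + k*(4 - 1*5) = -5 + k*(4 - 5) = -5 + k*(-1) = -5 - k)
(d(b(L, m)) + 3889) + P(114) = ((-5 - 1*9) + 3889) + sqrt(15 + 114)/2 = ((-5 - 9) + 3889) + sqrt(129)/2 = (-14 + 3889) + sqrt(129)/2 = 3875 + sqrt(129)/2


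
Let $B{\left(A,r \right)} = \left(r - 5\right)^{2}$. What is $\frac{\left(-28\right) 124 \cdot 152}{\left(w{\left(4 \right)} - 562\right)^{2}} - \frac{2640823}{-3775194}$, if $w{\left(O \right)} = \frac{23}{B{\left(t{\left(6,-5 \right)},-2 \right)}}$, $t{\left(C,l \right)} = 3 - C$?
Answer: $- \frac{2784297026678561}{2858105846968650} \approx -0.97418$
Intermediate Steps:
$B{\left(A,r \right)} = \left(-5 + r\right)^{2}$
$w{\left(O \right)} = \frac{23}{49}$ ($w{\left(O \right)} = \frac{23}{\left(-5 - 2\right)^{2}} = \frac{23}{\left(-7\right)^{2}} = \frac{23}{49}$)
$\frac{\left(-28\right) 124 \cdot 152}{\left(w{\left(4 \right)} - 562\right)^{2}} - \frac{2640823}{-3775194} = \frac{\left(-28\right) 124 \cdot 152}{\left(\frac{23}{49} - 562\right)^{2}} - \frac{2640823}{-3775194} = \frac{\left(-3472\right) 152}{\left(- \frac{27515}{49}\right)^{2}} - - \frac{2640823}{3775194} = - \frac{527744}{\frac{757075225}{2401}} + \frac{2640823}{3775194} = \left(-527744\right) \frac{2401}{757075225} + \frac{2640823}{3775194} = - \frac{1267113344}{757075225} + \frac{2640823}{3775194} = - \frac{2784297026678561}{2858105846968650}$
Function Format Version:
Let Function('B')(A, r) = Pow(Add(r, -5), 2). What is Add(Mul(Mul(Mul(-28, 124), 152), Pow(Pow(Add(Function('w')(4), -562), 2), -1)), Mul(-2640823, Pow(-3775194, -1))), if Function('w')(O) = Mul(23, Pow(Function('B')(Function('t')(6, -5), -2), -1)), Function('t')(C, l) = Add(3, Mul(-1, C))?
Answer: Rational(-2784297026678561, 2858105846968650) ≈ -0.97418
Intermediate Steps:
Function('B')(A, r) = Pow(Add(-5, r), 2)
Function('w')(O) = Rational(23, 49) (Function('w')(O) = Mul(23, Pow(Pow(Add(-5, -2), 2), -1)) = Mul(23, Pow(Pow(-7, 2), -1)) = Mul(23, Pow(49, -1)) = Mul(23, Rational(1, 49)) = Rational(23, 49))
Add(Mul(Mul(Mul(-28, 124), 152), Pow(Pow(Add(Function('w')(4), -562), 2), -1)), Mul(-2640823, Pow(-3775194, -1))) = Add(Mul(Mul(Mul(-28, 124), 152), Pow(Pow(Add(Rational(23, 49), -562), 2), -1)), Mul(-2640823, Pow(-3775194, -1))) = Add(Mul(Mul(-3472, 152), Pow(Pow(Rational(-27515, 49), 2), -1)), Mul(-2640823, Rational(-1, 3775194))) = Add(Mul(-527744, Pow(Rational(757075225, 2401), -1)), Rational(2640823, 3775194)) = Add(Mul(-527744, Rational(2401, 757075225)), Rational(2640823, 3775194)) = Add(Rational(-1267113344, 757075225), Rational(2640823, 3775194)) = Rational(-2784297026678561, 2858105846968650)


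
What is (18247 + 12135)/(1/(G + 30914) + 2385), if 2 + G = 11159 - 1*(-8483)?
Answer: 1535931628/120571291 ≈ 12.739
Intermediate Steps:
G = 19640 (G = -2 + (11159 - 1*(-8483)) = -2 + (11159 + 8483) = -2 + 19642 = 19640)
(18247 + 12135)/(1/(G + 30914) + 2385) = (18247 + 12135)/(1/(19640 + 30914) + 2385) = 30382/(1/50554 + 2385) = 30382/(120571291/50554) = 30382*(50554/120571291) = 1535931628/120571291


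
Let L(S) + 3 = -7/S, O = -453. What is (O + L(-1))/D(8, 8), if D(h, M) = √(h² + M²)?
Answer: -449*√2/16 ≈ -39.686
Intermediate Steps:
D(h, M) = √(M² + h²)
L(S) = -3 - 7/S
(O + L(-1))/D(8, 8) = (-453 + (-3 - 7/(-1)))/(√(8² + 8²)) = (-453 + (-3 - 7*(-1)))/(√(64 + 64)) = (-453 + (-3 + 7))/(√128) = (-453 + 4)/((8*√2)) = -449*√2/16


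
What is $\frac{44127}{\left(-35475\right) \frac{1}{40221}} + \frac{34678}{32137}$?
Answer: $- \frac{2716026092149}{54288575} \approx -50029.0$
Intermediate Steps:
$\frac{44127}{\left(-35475\right) \frac{1}{40221}} + \frac{34678}{32137} = \frac{44127}{\left(-35475\right) \frac{1}{40221}} + 34678 \cdot \frac{1}{32137} = \frac{44127}{- \frac{11825}{13407}} + \frac{4954}{4591} = 44127 \left(- \frac{13407}{11825}\right) + \frac{4954}{4591} = - \frac{591610689}{11825} + \frac{4954}{4591} = - \frac{2716026092149}{54288575}$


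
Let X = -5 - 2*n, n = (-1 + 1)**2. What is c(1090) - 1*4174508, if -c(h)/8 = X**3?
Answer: -4173508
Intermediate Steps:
n = 0 (n = 0**2 = 0)
X = -5 (X = -5 - 2*0 = -5 + 0 = -5)
c(h) = 1000 (c(h) = -8*(-5)**3 = -8*(-125) = 1000)
c(1090) - 1*4174508 = 1000 - 1*4174508 = 1000 - 4174508 = -4173508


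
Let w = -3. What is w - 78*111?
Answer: -8661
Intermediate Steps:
w - 78*111 = -3 - 78*111 = -3 - 8658 = -8661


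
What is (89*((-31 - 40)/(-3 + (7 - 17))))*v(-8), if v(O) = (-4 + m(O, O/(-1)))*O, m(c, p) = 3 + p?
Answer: -353864/13 ≈ -27220.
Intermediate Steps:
v(O) = O*(-1 - O) (v(O) = (-4 + (3 + O/(-1)))*O = (-4 + (3 + O*(-1)))*O = (-4 + (3 - O))*O = (-1 - O)*O = O*(-1 - O))
(89*((-31 - 40)/(-3 + (7 - 17))))*v(-8) = (89*((-31 - 40)/(-3 + (7 - 17))))*(-1*(-8)*(1 - 8)) = (89*(-71/(-3 - 10)))*(-1*(-8)*(-7)) = (89*(-71/(-13)))*(-56) = (89*(-71*(-1/13)))*(-56) = (89*(71/13))*(-56) = (6319/13)*(-56) = -353864/13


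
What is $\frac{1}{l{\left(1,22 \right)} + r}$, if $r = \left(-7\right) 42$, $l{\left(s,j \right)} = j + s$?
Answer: $- \frac{1}{271} \approx -0.00369$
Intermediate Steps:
$r = -294$
$\frac{1}{l{\left(1,22 \right)} + r} = \frac{1}{\left(22 + 1\right) - 294} = \frac{1}{23 - 294} = \frac{1}{-271} = - \frac{1}{271}$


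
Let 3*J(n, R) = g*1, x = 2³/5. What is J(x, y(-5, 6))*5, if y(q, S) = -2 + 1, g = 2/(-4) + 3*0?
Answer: -⅚ ≈ -0.83333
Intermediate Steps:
x = 8/5 (x = 8*(⅕) = 8/5 ≈ 1.6000)
g = -½ (g = 2*(-¼) + 0 = -½ + 0 = -½ ≈ -0.50000)
y(q, S) = -1
J(n, R) = -⅙ (J(n, R) = (-½*1)/3 = (⅓)*(-½) = -⅙)
J(x, y(-5, 6))*5 = -⅙*5 = -⅚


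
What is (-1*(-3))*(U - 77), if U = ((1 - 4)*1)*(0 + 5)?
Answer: -276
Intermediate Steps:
U = -15 (U = -3*1*5 = -3*5 = -15)
(-1*(-3))*(U - 77) = (-1*(-3))*(-15 - 77) = 3*(-92) = -276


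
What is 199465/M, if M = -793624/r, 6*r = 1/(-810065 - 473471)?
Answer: 199465/6111869846784 ≈ 3.2636e-8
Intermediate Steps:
r = -1/7701216 (r = 1/(6*(-810065 - 473471)) = (1/6)/(-1283536) = (1/6)*(-1/1283536) = -1/7701216 ≈ -1.2985e-7)
M = 6111869846784 (M = -793624/(-1/7701216) = -793624*(-7701216) = 6111869846784)
199465/M = 199465/6111869846784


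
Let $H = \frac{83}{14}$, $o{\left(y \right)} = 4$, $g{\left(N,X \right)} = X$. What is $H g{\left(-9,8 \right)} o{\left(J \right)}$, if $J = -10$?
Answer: $\frac{1328}{7} \approx 189.71$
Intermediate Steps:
$H = \frac{83}{14}$ ($H = 83 \cdot \frac{1}{14} = \frac{83}{14} \approx 5.9286$)
$H g{\left(-9,8 \right)} o{\left(J \right)} = \frac{83}{14} \cdot 8 \cdot 4 = \frac{332}{7} \cdot 4 = \frac{1328}{7}$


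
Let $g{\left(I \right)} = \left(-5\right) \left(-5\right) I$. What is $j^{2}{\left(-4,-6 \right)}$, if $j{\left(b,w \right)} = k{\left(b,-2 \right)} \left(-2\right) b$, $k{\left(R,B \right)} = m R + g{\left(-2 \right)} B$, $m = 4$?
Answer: $451584$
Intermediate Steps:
$g{\left(I \right)} = 25 I$
$k{\left(R,B \right)} = - 50 B + 4 R$ ($k{\left(R,B \right)} = 4 R + 25 \left(-2\right) B = 4 R - 50 B = - 50 B + 4 R$)
$j{\left(b,w \right)} = b \left(-200 - 8 b\right)$ ($j{\left(b,w \right)} = \left(\left(-50\right) \left(-2\right) + 4 b\right) \left(-2\right) b = \left(100 + 4 b\right) \left(-2\right) b = \left(-200 - 8 b\right) b = b \left(-200 - 8 b\right)$)
$j^{2}{\left(-4,-6 \right)} = \left(\left(-8\right) \left(-4\right) \left(25 - 4\right)\right)^{2} = \left(\left(-8\right) \left(-4\right) 21\right)^{2} = 672^{2} = 451584$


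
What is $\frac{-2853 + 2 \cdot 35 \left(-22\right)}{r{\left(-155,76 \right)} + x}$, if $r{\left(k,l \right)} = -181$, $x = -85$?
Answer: $\frac{4393}{266} \approx 16.515$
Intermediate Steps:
$\frac{-2853 + 2 \cdot 35 \left(-22\right)}{r{\left(-155,76 \right)} + x} = \frac{-2853 + 2 \cdot 35 \left(-22\right)}{-181 - 85} = \frac{-2853 + 70 \left(-22\right)}{-266} = \left(-2853 - 1540\right) \left(- \frac{1}{266}\right) = \left(-4393\right) \left(- \frac{1}{266}\right) = \frac{4393}{266}$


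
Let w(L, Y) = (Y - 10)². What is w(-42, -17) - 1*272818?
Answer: -272089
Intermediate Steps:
w(L, Y) = (-10 + Y)²
w(-42, -17) - 1*272818 = (-10 - 17)² - 1*272818 = (-27)² - 272818 = 729 - 272818 = -272089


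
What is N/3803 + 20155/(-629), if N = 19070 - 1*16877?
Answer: -75270068/2392087 ≈ -31.466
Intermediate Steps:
N = 2193 (N = 19070 - 16877 = 2193)
N/3803 + 20155/(-629) = 2193/3803 + 20155/(-629) = 2193*(1/3803) + 20155*(-1/629) = 2193/3803 - 20155/629 = -75270068/2392087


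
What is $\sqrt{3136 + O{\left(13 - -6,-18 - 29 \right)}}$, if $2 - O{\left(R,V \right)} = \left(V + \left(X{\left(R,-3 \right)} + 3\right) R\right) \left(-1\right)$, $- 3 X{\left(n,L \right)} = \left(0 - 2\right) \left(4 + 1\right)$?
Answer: $\frac{\sqrt{28902}}{3} \approx 56.669$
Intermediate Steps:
$X{\left(n,L \right)} = \frac{10}{3}$ ($X{\left(n,L \right)} = - \frac{\left(0 - 2\right) \left(4 + 1\right)}{3} = - \frac{\left(-2\right) 5}{3} = \left(- \frac{1}{3}\right) \left(-10\right) = \frac{10}{3}$)
$O{\left(R,V \right)} = 2 + V + \frac{19 R}{3}$ ($O{\left(R,V \right)} = 2 - \left(V + \left(\frac{10}{3} + 3\right) R\right) \left(-1\right) = 2 - \left(V + \frac{19 R}{3}\right) \left(-1\right) = 2 - \left(- V - \frac{19 R}{3}\right) = 2 + \left(V + \frac{19 R}{3}\right) = 2 + V + \frac{19 R}{3}$)
$\sqrt{3136 + O{\left(13 - -6,-18 - 29 \right)}} = \sqrt{3136 + \left(2 - 47 + \frac{19 \left(13 - -6\right)}{3}\right)} = \sqrt{3136 + \left(2 - 47 + \frac{19 \left(13 + 6\right)}{3}\right)} = \sqrt{3136 + \left(2 - 47 + \frac{19}{3} \cdot 19\right)} = \sqrt{3136 + \left(2 - 47 + \frac{361}{3}\right)} = \sqrt{3136 + \frac{226}{3}} = \sqrt{\frac{9634}{3}} = \frac{\sqrt{28902}}{3}$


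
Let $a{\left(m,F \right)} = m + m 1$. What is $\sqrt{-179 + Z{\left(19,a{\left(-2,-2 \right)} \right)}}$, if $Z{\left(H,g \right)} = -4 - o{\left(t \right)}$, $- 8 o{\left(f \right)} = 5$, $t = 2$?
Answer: $\frac{i \sqrt{2918}}{4} \approx 13.505 i$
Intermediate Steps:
$o{\left(f \right)} = - \frac{5}{8}$ ($o{\left(f \right)} = \left(- \frac{1}{8}\right) 5 = - \frac{5}{8}$)
$a{\left(m,F \right)} = 2 m$ ($a{\left(m,F \right)} = m + m = 2 m$)
$Z{\left(H,g \right)} = - \frac{27}{8}$ ($Z{\left(H,g \right)} = -4 - - \frac{5}{8} = -4 + \frac{5}{8} = - \frac{27}{8}$)
$\sqrt{-179 + Z{\left(19,a{\left(-2,-2 \right)} \right)}} = \sqrt{-179 - \frac{27}{8}} = \sqrt{- \frac{1459}{8}} = \frac{i \sqrt{2918}}{4}$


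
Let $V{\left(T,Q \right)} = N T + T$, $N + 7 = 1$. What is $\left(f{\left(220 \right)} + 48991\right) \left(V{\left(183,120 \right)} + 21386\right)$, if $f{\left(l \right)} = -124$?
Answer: $1000356357$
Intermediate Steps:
$N = -6$ ($N = -7 + 1 = -6$)
$V{\left(T,Q \right)} = - 5 T$ ($V{\left(T,Q \right)} = - 6 T + T = - 5 T$)
$\left(f{\left(220 \right)} + 48991\right) \left(V{\left(183,120 \right)} + 21386\right) = \left(-124 + 48991\right) \left(\left(-5\right) 183 + 21386\right) = 48867 \left(-915 + 21386\right) = 48867 \cdot 20471 = 1000356357$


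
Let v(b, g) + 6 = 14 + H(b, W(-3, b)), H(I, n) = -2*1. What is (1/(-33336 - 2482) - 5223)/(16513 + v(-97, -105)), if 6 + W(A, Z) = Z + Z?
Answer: -187077415/591677542 ≈ -0.31618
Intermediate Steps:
W(A, Z) = -6 + 2*Z (W(A, Z) = -6 + (Z + Z) = -6 + 2*Z)
H(I, n) = -2
v(b, g) = 6 (v(b, g) = -6 + (14 - 2) = -6 + 12 = 6)
(1/(-33336 - 2482) - 5223)/(16513 + v(-97, -105)) = (1/(-33336 - 2482) - 5223)/(16513 + 6) = (1/(-35818) - 5223)/16519 = (-1/35818 - 5223)*(1/16519) = -187077415/35818*1/16519 = -187077415/591677542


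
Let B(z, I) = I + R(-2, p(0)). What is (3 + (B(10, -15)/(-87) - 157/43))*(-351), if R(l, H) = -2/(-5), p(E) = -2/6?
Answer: 1057797/6235 ≈ 169.65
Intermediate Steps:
p(E) = -1/3 (p(E) = -2*1/6 = -1/3)
R(l, H) = 2/5 (R(l, H) = -2*(-1/5) = 2/5)
B(z, I) = 2/5 + I (B(z, I) = I + 2/5 = 2/5 + I)
(3 + (B(10, -15)/(-87) - 157/43))*(-351) = (3 + ((2/5 - 15)/(-87) - 157/43))*(-351) = (3 + (-73/5*(-1/87) - 157*1/43))*(-351) = (3 + (73/435 - 157/43))*(-351) = (3 - 65156/18705)*(-351) = -9041/18705*(-351) = 1057797/6235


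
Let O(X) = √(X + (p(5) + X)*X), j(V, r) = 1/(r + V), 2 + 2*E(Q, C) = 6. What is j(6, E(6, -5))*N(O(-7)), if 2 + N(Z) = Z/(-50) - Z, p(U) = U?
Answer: -¼ - 51*√7/400 ≈ -0.58733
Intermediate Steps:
E(Q, C) = 2 (E(Q, C) = -1 + (½)*6 = -1 + 3 = 2)
j(V, r) = 1/(V + r)
O(X) = √(X + X*(5 + X)) (O(X) = √(X + (5 + X)*X) = √(X + X*(5 + X)))
N(Z) = -2 - 51*Z/50 (N(Z) = -2 + (Z/(-50) - Z) = -2 + (Z*(-1/50) - Z) = -2 + (-Z/50 - Z) = -2 - 51*Z/50)
j(6, E(6, -5))*N(O(-7)) = (-2 - 51*√7/50)/(6 + 2) = (-2 - 51*√7/50)/8 = -¼ - 51*√7/400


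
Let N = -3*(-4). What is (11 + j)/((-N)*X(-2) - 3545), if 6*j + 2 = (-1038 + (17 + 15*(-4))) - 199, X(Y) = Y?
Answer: 608/10563 ≈ 0.057559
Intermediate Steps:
N = 12
j = -641/3 (j = -⅓ + ((-1038 + (17 + 15*(-4))) - 199)/6 = -⅓ + ((-1038 + (17 - 60)) - 199)/6 = -⅓ + ((-1038 - 43) - 199)/6 = -⅓ + (-1081 - 199)/6 = -⅓ + (⅙)*(-1280) = -⅓ - 640/3 = -641/3 ≈ -213.67)
(11 + j)/((-N)*X(-2) - 3545) = (11 - 641/3)/(-1*12*(-2) - 3545) = -608/(3*(-12*(-2) - 3545)) = -608/(3*(24 - 3545)) = -608/3/(-3521) = -608/3*(-1/3521) = 608/10563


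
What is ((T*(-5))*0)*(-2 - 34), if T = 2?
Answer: 0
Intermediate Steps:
((T*(-5))*0)*(-2 - 34) = ((2*(-5))*0)*(-2 - 34) = -10*0*(-36) = 0*(-36) = 0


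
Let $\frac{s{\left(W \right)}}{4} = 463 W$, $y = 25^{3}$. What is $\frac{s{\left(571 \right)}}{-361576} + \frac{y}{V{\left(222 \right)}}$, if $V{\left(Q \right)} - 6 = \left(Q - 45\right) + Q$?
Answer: $\frac{261067037}{7321914} \approx 35.656$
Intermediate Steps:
$y = 15625$
$s{\left(W \right)} = 1852 W$ ($s{\left(W \right)} = 4 \cdot 463 W = 1852 W$)
$V{\left(Q \right)} = -39 + 2 Q$ ($V{\left(Q \right)} = 6 + \left(\left(Q - 45\right) + Q\right) = 6 + \left(\left(-45 + Q\right) + Q\right) = 6 + \left(-45 + 2 Q\right) = -39 + 2 Q$)
$\frac{s{\left(571 \right)}}{-361576} + \frac{y}{V{\left(222 \right)}} = \frac{1852 \cdot 571}{-361576} + \frac{15625}{-39 + 2 \cdot 222} = 1057492 \left(- \frac{1}{361576}\right) + \frac{15625}{-39 + 444} = - \frac{264373}{90394} + \frac{15625}{405} = - \frac{264373}{90394} + 15625 \cdot \frac{1}{405} = - \frac{264373}{90394} + \frac{3125}{81} = \frac{261067037}{7321914}$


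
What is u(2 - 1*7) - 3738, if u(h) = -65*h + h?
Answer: -3418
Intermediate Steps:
u(h) = -64*h
u(2 - 1*7) - 3738 = -64*(2 - 1*7) - 3738 = -64*(2 - 7) - 3738 = -64*(-5) - 3738 = 320 - 3738 = -3418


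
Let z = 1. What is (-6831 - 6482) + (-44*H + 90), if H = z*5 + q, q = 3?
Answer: -13575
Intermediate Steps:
H = 8 (H = 1*5 + 3 = 5 + 3 = 8)
(-6831 - 6482) + (-44*H + 90) = (-6831 - 6482) + (-44*8 + 90) = -13313 + (-352 + 90) = -13313 - 262 = -13575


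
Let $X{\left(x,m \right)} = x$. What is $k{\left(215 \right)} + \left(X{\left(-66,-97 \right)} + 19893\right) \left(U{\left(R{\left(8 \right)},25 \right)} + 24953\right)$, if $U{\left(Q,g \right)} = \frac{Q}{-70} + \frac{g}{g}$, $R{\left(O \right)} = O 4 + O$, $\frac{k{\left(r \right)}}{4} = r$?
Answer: $\frac{3463267418}{7} \approx 4.9475 \cdot 10^{8}$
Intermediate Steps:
$k{\left(r \right)} = 4 r$
$R{\left(O \right)} = 5 O$ ($R{\left(O \right)} = 4 O + O = 5 O$)
$U{\left(Q,g \right)} = 1 - \frac{Q}{70}$ ($U{\left(Q,g \right)} = Q \left(- \frac{1}{70}\right) + 1 = - \frac{Q}{70} + 1 = 1 - \frac{Q}{70}$)
$k{\left(215 \right)} + \left(X{\left(-66,-97 \right)} + 19893\right) \left(U{\left(R{\left(8 \right)},25 \right)} + 24953\right) = 4 \cdot 215 + \left(-66 + 19893\right) \left(\left(1 - \frac{5 \cdot 8}{70}\right) + 24953\right) = 860 + 19827 \left(\left(1 - \frac{4}{7}\right) + 24953\right) = 860 + 19827 \left(\frac{3}{7} + 24953\right) = 860 + 19827 \cdot \frac{174674}{7} = 860 + \frac{3463261398}{7} = \frac{3463267418}{7}$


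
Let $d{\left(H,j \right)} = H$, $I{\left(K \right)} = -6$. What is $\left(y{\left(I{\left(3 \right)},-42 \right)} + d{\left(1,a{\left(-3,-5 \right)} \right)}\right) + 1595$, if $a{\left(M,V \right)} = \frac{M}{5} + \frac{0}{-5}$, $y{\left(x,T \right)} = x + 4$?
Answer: $1594$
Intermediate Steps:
$y{\left(x,T \right)} = 4 + x$
$a{\left(M,V \right)} = \frac{M}{5}$ ($a{\left(M,V \right)} = M \frac{1}{5} + 0 \left(- \frac{1}{5}\right) = \frac{M}{5} + 0 = \frac{M}{5}$)
$\left(y{\left(I{\left(3 \right)},-42 \right)} + d{\left(1,a{\left(-3,-5 \right)} \right)}\right) + 1595 = \left(\left(4 - 6\right) + 1\right) + 1595 = \left(-2 + 1\right) + 1595 = -1 + 1595 = 1594$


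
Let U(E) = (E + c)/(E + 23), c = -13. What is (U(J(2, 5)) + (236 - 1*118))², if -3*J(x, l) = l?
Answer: 3523129/256 ≈ 13762.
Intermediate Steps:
J(x, l) = -l/3
U(E) = (-13 + E)/(23 + E) (U(E) = (E - 13)/(E + 23) = (-13 + E)/(23 + E))
(U(J(2, 5)) + (236 - 1*118))² = ((-13 - ⅓*5)/(23 - ⅓*5) + (236 - 1*118))² = ((-13 - 5/3)/(23 - 5/3) + (236 - 118))² = (-44/3/(64/3) + 118)² = ((3/64)*(-44/3) + 118)² = (-11/16 + 118)² = (1877/16)² = 3523129/256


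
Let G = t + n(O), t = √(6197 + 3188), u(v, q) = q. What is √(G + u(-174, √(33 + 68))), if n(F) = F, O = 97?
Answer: √(97 + √101 + √9385) ≈ 14.280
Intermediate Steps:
t = √9385 ≈ 96.876
G = 97 + √9385 (G = √9385 + 97 = 97 + √9385 ≈ 193.88)
√(G + u(-174, √(33 + 68))) = √((97 + √9385) + √(33 + 68)) = √((97 + √9385) + √101) = √(97 + √101 + √9385)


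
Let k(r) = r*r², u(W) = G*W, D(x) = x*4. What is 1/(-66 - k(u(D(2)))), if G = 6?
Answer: -1/110658 ≈ -9.0369e-6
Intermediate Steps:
D(x) = 4*x
u(W) = 6*W
k(r) = r³
1/(-66 - k(u(D(2)))) = 1/(-66 - (6*(4*2))³) = 1/(-66 - (6*8)³) = 1/(-66 - 1*48³) = 1/(-66 - 1*110592) = 1/(-66 - 110592) = 1/(-110658) = -1/110658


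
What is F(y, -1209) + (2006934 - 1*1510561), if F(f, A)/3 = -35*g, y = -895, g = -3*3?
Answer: 497318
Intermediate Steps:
g = -9
F(f, A) = 945 (F(f, A) = 3*(-35*(-9)) = 3*315 = 945)
F(y, -1209) + (2006934 - 1*1510561) = 945 + (2006934 - 1*1510561) = 945 + (2006934 - 1510561) = 945 + 496373 = 497318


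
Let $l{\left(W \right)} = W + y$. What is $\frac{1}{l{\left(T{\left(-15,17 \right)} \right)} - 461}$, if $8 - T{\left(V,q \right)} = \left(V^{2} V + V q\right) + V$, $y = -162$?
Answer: $\frac{1}{3030} \approx 0.00033003$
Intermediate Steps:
$T{\left(V,q \right)} = 8 - V - V^{3} - V q$ ($T{\left(V,q \right)} = 8 - \left(\left(V^{2} V + V q\right) + V\right) = 8 - \left(\left(V^{3} + V q\right) + V\right) = 8 - \left(V + V^{3} + V q\right) = 8 - V - V^{3} - V q$)
$l{\left(W \right)} = -162 + W$ ($l{\left(W \right)} = W - 162 = -162 + W$)
$\frac{1}{l{\left(T{\left(-15,17 \right)} \right)} - 461} = \frac{1}{\left(-162 - \left(-3398 - 255\right)\right) - 461} = \frac{1}{\left(-162 + \left(8 + 15 - -3375 + 255\right)\right) - 461} = \frac{1}{\left(-162 + \left(8 + 15 + 3375 + 255\right)\right) - 461} = \frac{1}{\left(-162 + 3653\right) - 461} = \frac{1}{3491 - 461} = \frac{1}{3030}$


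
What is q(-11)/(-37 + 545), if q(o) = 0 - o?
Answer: 11/508 ≈ 0.021654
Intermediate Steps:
q(o) = -o
q(-11)/(-37 + 545) = (-1*(-11))/(-37 + 545) = 11/508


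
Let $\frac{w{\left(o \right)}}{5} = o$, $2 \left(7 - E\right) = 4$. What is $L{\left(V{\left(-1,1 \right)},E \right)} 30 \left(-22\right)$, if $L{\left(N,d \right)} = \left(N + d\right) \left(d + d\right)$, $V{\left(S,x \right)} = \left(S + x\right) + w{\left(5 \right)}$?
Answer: $-198000$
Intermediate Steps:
$E = 5$ ($E = 7 - 2 = 5$)
$w{\left(o \right)} = 5 o$
$V{\left(S,x \right)} = 25 + S + x$ ($V{\left(S,x \right)} = \left(S + x\right) + 5 \cdot 5 = \left(S + x\right) + 25 = 25 + S + x$)
$L{\left(N,d \right)} = 2 d \left(N + d\right)$ ($L{\left(N,d \right)} = \left(N + d\right) 2 d = 2 d \left(N + d\right)$)
$L{\left(V{\left(-1,1 \right)},E \right)} 30 \left(-22\right) = 2 \cdot 5 \left(\left(25 - 1 + 1\right) + 5\right) 30 \left(-22\right) = 2 \cdot 5 \left(25 + 5\right) 30 \left(-22\right) = 2 \cdot 5 \cdot 30 \cdot 30 \left(-22\right) = 300 \cdot 30 \left(-22\right) = 9000 \left(-22\right) = -198000$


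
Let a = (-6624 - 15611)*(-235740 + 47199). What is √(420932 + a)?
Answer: √4192630067 ≈ 64751.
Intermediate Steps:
a = 4192209135 (a = -22235*(-188541) = 4192209135)
√(420932 + a) = √(420932 + 4192209135) = √4192630067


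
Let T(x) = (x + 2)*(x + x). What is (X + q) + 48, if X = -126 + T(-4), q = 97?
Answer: 35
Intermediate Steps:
T(x) = 2*x*(2 + x) (T(x) = (2 + x)*(2*x) = 2*x*(2 + x))
X = -110 (X = -126 + 2*(-4)*(2 - 4) = -126 + 2*(-4)*(-2) = -126 + 16 = -110)
(X + q) + 48 = (-110 + 97) + 48 = -13 + 48 = 35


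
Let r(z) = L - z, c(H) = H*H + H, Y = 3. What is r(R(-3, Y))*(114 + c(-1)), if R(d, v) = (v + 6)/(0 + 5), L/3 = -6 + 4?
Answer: -4446/5 ≈ -889.20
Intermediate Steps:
c(H) = H + H**2 (c(H) = H**2 + H = H + H**2)
L = -6 (L = 3*(-6 + 4) = 3*(-2) = -6)
R(d, v) = 6/5 + v/5 (R(d, v) = (6 + v)/5 = (6 + v)*(1/5) = 6/5 + v/5)
r(z) = -6 - z
r(R(-3, Y))*(114 + c(-1)) = (-6 - (6/5 + (1/5)*3))*(114 - (1 - 1)) = (-6 - (6/5 + 3/5))*(114 - 1*0) = (-6 - 1*9/5)*(114 + 0) = (-6 - 9/5)*114 = -39/5*114 = -4446/5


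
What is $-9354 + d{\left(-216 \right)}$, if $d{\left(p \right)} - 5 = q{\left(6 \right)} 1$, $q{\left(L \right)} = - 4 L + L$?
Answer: $-9367$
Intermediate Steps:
$q{\left(L \right)} = - 3 L$
$d{\left(p \right)} = -13$ ($d{\left(p \right)} = 5 + \left(-3\right) 6 \cdot 1 = 5 - 18 = -13$)
$-9354 + d{\left(-216 \right)} = -9354 - 13 = -9367$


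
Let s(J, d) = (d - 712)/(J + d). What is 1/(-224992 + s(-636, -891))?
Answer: -1527/343561181 ≈ -4.4446e-6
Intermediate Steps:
s(J, d) = (-712 + d)/(J + d)
1/(-224992 + s(-636, -891)) = 1/(-224992 + (-712 - 891)/(-636 - 891)) = 1/(-224992 - 1603/(-1527)) = 1/(-224992 - 1/1527*(-1603)) = 1/(-224992 + 1603/1527) = 1/(-343561181/1527) = -1527/343561181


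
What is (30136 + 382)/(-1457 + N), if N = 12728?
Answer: 30518/11271 ≈ 2.7077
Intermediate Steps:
(30136 + 382)/(-1457 + N) = (30136 + 382)/(-1457 + 12728) = 30518/11271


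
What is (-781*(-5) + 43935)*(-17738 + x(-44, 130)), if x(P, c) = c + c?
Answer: -836147520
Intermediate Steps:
x(P, c) = 2*c
(-781*(-5) + 43935)*(-17738 + x(-44, 130)) = (-781*(-5) + 43935)*(-17738 + 2*130) = (3905 + 43935)*(-17738 + 260) = 47840*(-17478) = -836147520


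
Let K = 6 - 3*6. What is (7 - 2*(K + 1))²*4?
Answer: 3364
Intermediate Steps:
K = -12 (K = 6 - 1*18 = 6 - 18 = -12)
(7 - 2*(K + 1))²*4 = (7 - 2*(-12 + 1))²*4 = (7 - 2*(-11))²*4 = (7 + 22)²*4 = 29²*4 = 841*4 = 3364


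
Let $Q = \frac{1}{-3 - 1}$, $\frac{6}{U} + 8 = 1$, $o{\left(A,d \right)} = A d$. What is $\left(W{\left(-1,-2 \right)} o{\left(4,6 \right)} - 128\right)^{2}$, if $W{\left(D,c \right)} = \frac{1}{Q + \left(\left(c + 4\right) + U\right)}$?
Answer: $\frac{6390784}{625} \approx 10225.0$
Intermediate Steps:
$U = - \frac{6}{7}$ ($U = \frac{6}{-8 + 1} = \frac{6}{-7} = 6 \left(- \frac{1}{7}\right) = - \frac{6}{7} \approx -0.85714$)
$Q = - \frac{1}{4}$ ($Q = \frac{1}{-4} = - \frac{1}{4} \approx -0.25$)
$W{\left(D,c \right)} = \frac{1}{\frac{81}{28} + c}$ ($W{\left(D,c \right)} = \frac{1}{- \frac{1}{4} + \left(\left(c + 4\right) - \frac{6}{7}\right)} = \frac{1}{- \frac{1}{4} + \left(\left(4 + c\right) - \frac{6}{7}\right)} = \frac{1}{- \frac{1}{4} + \left(\frac{22}{7} + c\right)} = \frac{1}{\frac{81}{28} + c}$)
$\left(W{\left(-1,-2 \right)} o{\left(4,6 \right)} - 128\right)^{2} = \left(\frac{28}{81 + 28 \left(-2\right)} 4 \cdot 6 - 128\right)^{2} = \left(\frac{28}{81 - 56} \cdot 24 - 128\right)^{2} = \left(\frac{28}{25} \cdot 24 - 128\right)^{2} = \left(\frac{672}{25} - 128\right)^{2} = \left(- \frac{2528}{25}\right)^{2} = \frac{6390784}{625}$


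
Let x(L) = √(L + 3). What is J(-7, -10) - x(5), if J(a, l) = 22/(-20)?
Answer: -11/10 - 2*√2 ≈ -3.9284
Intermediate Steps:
J(a, l) = -11/10 (J(a, l) = 22*(-1/20) = -11/10)
x(L) = √(3 + L)
J(-7, -10) - x(5) = -11/10 - √(3 + 5) = -11/10 - √8 = -11/10 - 2*√2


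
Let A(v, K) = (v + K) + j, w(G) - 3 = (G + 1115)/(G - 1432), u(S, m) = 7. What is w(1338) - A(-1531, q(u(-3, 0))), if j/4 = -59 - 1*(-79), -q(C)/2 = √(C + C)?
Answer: 134223/94 + 2*√14 ≈ 1435.4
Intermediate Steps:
q(C) = -2*√2*√C (q(C) = -2*√(C + C) = -2*√2*√C)
w(G) = 3 + (1115 + G)/(-1432 + G) (w(G) = 3 + (G + 1115)/(G - 1432) = 3 + (1115 + G)/(-1432 + G))
j = 80 (j = 4*(-59 - 1*(-79)) = 4*(-59 + 79) = 4*20 = 80)
A(v, K) = 80 + K + v (A(v, K) = (v + K) + 80 = (K + v) + 80 = 80 + K + v)
w(1338) - A(-1531, q(u(-3, 0))) = (-3181 + 4*1338)/(-1432 + 1338) - (80 - 2*√2*√7 - 1531) = (-3181 + 5352)/(-94) - (80 - 2*√14 - 1531) = -1/94*2171 - (-1451 - 2*√14) = -2171/94 + (1451 + 2*√14) = 134223/94 + 2*√14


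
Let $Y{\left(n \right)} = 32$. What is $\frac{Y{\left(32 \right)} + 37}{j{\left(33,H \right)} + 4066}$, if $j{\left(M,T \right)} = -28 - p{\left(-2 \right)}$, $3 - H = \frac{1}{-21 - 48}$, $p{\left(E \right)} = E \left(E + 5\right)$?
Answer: $\frac{23}{1348} \approx 0.017062$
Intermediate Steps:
$p{\left(E \right)} = E \left(5 + E\right)$
$H = \frac{208}{69}$ ($H = 3 - \frac{1}{-21 - 48} = 3 - \frac{1}{-69} = 3 - - \frac{1}{69} = 3 + \frac{1}{69} = \frac{208}{69} \approx 3.0145$)
$j{\left(M,T \right)} = -22$ ($j{\left(M,T \right)} = -28 - - 2 \left(5 - 2\right) = -28 - \left(-2\right) 3 = -28 - -6 = -28 + 6 = -22$)
$\frac{Y{\left(32 \right)} + 37}{j{\left(33,H \right)} + 4066} = \frac{32 + 37}{-22 + 4066} = \frac{69}{4044} = 69 \cdot \frac{1}{4044} = \frac{23}{1348}$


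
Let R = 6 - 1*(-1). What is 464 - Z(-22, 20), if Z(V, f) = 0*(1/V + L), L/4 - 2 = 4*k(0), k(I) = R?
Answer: 464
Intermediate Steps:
R = 7 (R = 6 + 1 = 7)
k(I) = 7
L = 120 (L = 8 + 4*(4*7) = 8 + 4*28 = 8 + 112 = 120)
Z(V, f) = 0 (Z(V, f) = 0*(1/V + 120) = 0*(120 + 1/V) = 0)
464 - Z(-22, 20) = 464 - 1*0 = 464 + 0 = 464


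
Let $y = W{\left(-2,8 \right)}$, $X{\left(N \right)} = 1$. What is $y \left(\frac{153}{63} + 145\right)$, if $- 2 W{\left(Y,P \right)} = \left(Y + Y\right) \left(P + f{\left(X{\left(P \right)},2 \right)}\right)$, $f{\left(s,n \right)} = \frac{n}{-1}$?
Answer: $\frac{12384}{7} \approx 1769.1$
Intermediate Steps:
$f{\left(s,n \right)} = - n$ ($f{\left(s,n \right)} = n \left(-1\right) = - n$)
$W{\left(Y,P \right)} = - Y \left(-2 + P\right)$ ($W{\left(Y,P \right)} = - \frac{\left(Y + Y\right) \left(P - 2\right)}{2} = - \frac{2 Y \left(P - 2\right)}{2} = - \frac{2 Y \left(-2 + P\right)}{2} = - Y \left(-2 + P\right)$)
$y = 12$ ($y = - 2 \left(2 - 8\right) = \left(-2\right) \left(-6\right) = 12$)
$y \left(\frac{153}{63} + 145\right) = 12 \left(\frac{153}{63} + 145\right) = 12 \left(153 \cdot \frac{1}{63} + 145\right) = 12 \left(\frac{17}{7} + 145\right) = 12 \cdot \frac{1032}{7} = \frac{12384}{7}$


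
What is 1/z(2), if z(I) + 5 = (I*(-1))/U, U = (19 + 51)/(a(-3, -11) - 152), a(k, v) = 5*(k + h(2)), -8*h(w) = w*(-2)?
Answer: -10/3 ≈ -3.3333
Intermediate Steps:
h(w) = w/4 (h(w) = -w*(-2)/8 = -(-1)*w/4 = w/4)
a(k, v) = 5/2 + 5*k (a(k, v) = 5*(k + (¼)*2) = 5*(k + ½) = 5*(½ + k) = 5/2 + 5*k)
U = -20/47 (U = (19 + 51)/((5/2 + 5*(-3)) - 152) = 70/((5/2 - 15) - 152) = 70/(-25/2 - 152) = 70/(-329/2) = 70*(-2/329) = -20/47 ≈ -0.42553)
z(I) = -5 + 47*I/20 (z(I) = -5 + (I*(-1))/(-20/47) = -5 - I*(-47/20) = -5 + 47*I/20)
1/z(2) = 1/(-5 + (47/20)*2) = 1/(-5 + 47/10) = 1/(-3/10) = -10/3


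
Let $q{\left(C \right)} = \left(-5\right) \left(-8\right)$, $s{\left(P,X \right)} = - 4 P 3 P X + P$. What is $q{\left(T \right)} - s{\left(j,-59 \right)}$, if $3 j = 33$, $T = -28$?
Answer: $-85639$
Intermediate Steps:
$j = 11$ ($j = \frac{1}{3} \cdot 33 = 11$)
$s{\left(P,X \right)} = P - 12 X P^{2}$ ($s{\left(P,X \right)} = - 12 P P X + P = - 12 P^{2} X + P = - 12 X P^{2} + P = P - 12 X P^{2}$)
$q{\left(C \right)} = 40$
$q{\left(T \right)} - s{\left(j,-59 \right)} = 40 - 11 \left(1 - 132 \left(-59\right)\right) = 40 - 11 \left(1 + 7788\right) = 40 - 11 \cdot 7789 = 40 - 85679 = -85639$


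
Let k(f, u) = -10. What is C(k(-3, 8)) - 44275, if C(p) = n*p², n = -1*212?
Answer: -65475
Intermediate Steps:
n = -212
C(p) = -212*p²
C(k(-3, 8)) - 44275 = -212*(-10)² - 44275 = -212*100 - 44275 = -21200 - 44275 = -65475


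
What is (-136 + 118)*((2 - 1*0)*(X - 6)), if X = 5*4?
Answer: -504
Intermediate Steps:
X = 20
(-136 + 118)*((2 - 1*0)*(X - 6)) = (-136 + 118)*((2 - 1*0)*(20 - 6)) = -18*(2 + 0)*14 = -36*14 = -18*28 = -504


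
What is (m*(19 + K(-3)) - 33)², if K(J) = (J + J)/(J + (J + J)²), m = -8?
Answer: 4076361/121 ≈ 33689.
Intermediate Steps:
K(J) = 2*J/(J + 4*J²) (K(J) = (2*J)/(J + (2*J)²) = (2*J)/(J + 4*J²) = 2*J/(J + 4*J²))
(m*(19 + K(-3)) - 33)² = (-8*(19 + 2/(1 + 4*(-3))) - 33)² = (-8*(19 + 2/(1 - 12)) - 33)² = (-8*(19 + 2/(-11)) - 33)² = (-8*(19 + 2*(-1/11)) - 33)² = (-8*(19 - 2/11) - 33)² = (-8*207/11 - 33)² = (-1656/11 - 33)² = (-2019/11)² = 4076361/121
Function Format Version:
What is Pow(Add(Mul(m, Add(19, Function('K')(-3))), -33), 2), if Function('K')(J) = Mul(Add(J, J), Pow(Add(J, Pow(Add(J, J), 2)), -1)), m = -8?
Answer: Rational(4076361, 121) ≈ 33689.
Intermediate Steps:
Function('K')(J) = Mul(2, J, Pow(Add(J, Mul(4, Pow(J, 2))), -1)) (Function('K')(J) = Mul(Mul(2, J), Pow(Add(J, Pow(Mul(2, J), 2)), -1)) = Mul(Mul(2, J), Pow(Add(J, Mul(4, Pow(J, 2))), -1)) = Mul(2, J, Pow(Add(J, Mul(4, Pow(J, 2))), -1)))
Pow(Add(Mul(m, Add(19, Function('K')(-3))), -33), 2) = Pow(Add(Mul(-8, Add(19, Mul(2, Pow(Add(1, Mul(4, -3)), -1)))), -33), 2) = Pow(Add(Mul(-8, Add(19, Mul(2, Pow(Add(1, -12), -1)))), -33), 2) = Pow(Add(Mul(-8, Add(19, Mul(2, Pow(-11, -1)))), -33), 2) = Pow(Add(Mul(-8, Add(19, Mul(2, Rational(-1, 11)))), -33), 2) = Pow(Add(Mul(-8, Add(19, Rational(-2, 11))), -33), 2) = Pow(Add(Mul(-8, Rational(207, 11)), -33), 2) = Pow(Add(Rational(-1656, 11), -33), 2) = Pow(Rational(-2019, 11), 2) = Rational(4076361, 121)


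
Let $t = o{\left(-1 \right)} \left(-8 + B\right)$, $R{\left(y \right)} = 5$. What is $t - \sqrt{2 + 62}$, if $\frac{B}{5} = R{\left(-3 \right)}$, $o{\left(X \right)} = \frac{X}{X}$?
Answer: $9$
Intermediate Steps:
$o{\left(X \right)} = 1$
$B = 25$ ($B = 5 \cdot 5 = 25$)
$t = 17$ ($t = 1 \left(-8 + 25\right) = 1 \cdot 17 = 17$)
$t - \sqrt{2 + 62} = 17 - \sqrt{2 + 62} = 17 - \sqrt{64} = 17 - 8 = 9$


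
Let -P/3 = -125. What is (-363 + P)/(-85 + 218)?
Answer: 12/133 ≈ 0.090226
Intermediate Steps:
P = 375 (P = -3*(-125) = 375)
(-363 + P)/(-85 + 218) = (-363 + 375)/(-85 + 218) = 12/133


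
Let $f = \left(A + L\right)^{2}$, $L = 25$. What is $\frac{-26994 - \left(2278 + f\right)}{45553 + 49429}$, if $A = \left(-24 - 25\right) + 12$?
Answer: $- \frac{14708}{47491} \approx -0.3097$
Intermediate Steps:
$A = -37$ ($A = -49 + 12 = -37$)
$f = 144$ ($f = \left(-37 + 25\right)^{2} = \left(-12\right)^{2} = 144$)
$\frac{-26994 - \left(2278 + f\right)}{45553 + 49429} = \frac{-26994 - 2422}{45553 + 49429} = \frac{-26994 - 2422}{94982} = \left(-26994 - 2422\right) \frac{1}{94982} = \left(-29416\right) \frac{1}{94982} = - \frac{14708}{47491}$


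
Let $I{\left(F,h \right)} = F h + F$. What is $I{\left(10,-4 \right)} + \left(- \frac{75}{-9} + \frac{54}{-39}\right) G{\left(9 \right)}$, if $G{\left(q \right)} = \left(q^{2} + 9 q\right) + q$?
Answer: $\frac{15057}{13} \approx 1158.2$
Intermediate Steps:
$G{\left(q \right)} = q^{2} + 10 q$
$I{\left(F,h \right)} = F + F h$
$I{\left(10,-4 \right)} + \left(- \frac{75}{-9} + \frac{54}{-39}\right) G{\left(9 \right)} = 10 \left(1 - 4\right) + \left(- \frac{75}{-9} + \frac{54}{-39}\right) 9 \left(10 + 9\right) = 10 \left(-3\right) + \left(\left(-75\right) \left(- \frac{1}{9}\right) + 54 \left(- \frac{1}{39}\right)\right) 9 \cdot 19 = -30 + \left(\frac{25}{3} - \frac{18}{13}\right) 171 = -30 + \frac{271}{39} \cdot 171 = -30 + \frac{15447}{13} = \frac{15057}{13}$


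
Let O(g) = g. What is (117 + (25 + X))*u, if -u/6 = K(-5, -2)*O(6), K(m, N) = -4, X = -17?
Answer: 18000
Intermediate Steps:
u = 144 (u = -(-24)*6 = -6*(-24) = 144)
(117 + (25 + X))*u = (117 + (25 - 17))*144 = (117 + 8)*144 = 125*144 = 18000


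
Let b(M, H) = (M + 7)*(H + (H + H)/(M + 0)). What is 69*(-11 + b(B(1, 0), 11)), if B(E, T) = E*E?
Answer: 17457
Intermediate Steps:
B(E, T) = E²
b(M, H) = (7 + M)*(H + 2*H/M) (b(M, H) = (7 + M)*(H + (2*H)/M) = (7 + M)*(H + 2*H/M))
69*(-11 + b(B(1, 0), 11)) = 69*(-11 + 11*(14 + 1²*(9 + 1²))/(1²)) = 69*(-11 + 11*(14 + 1*(9 + 1))/1) = 69*(-11 + 11*1*(14 + 1*10)) = 69*(-11 + 11*1*(14 + 10)) = 69*(-11 + 11*1*24) = 69*(-11 + 264) = 69*253 = 17457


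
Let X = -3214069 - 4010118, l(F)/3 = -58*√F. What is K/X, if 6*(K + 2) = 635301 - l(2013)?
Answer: -211763/14448374 - 29*√2013/7224187 ≈ -0.014837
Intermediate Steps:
l(F) = -174*√F (l(F) = 3*(-58*√F) = -174*√F)
K = 211763/2 + 29*√2013 (K = -2 + (635301 - (-174)*√2013)/6 = -2 + (635301 + 174*√2013)/6 = -2 + (211767/2 + 29*√2013) = 211763/2 + 29*√2013 ≈ 1.0718e+5)
X = -7224187
K/X = (211763/2 + 29*√2013)/(-7224187) = (211763/2 + 29*√2013)*(-1/7224187) = -211763/14448374 - 29*√2013/7224187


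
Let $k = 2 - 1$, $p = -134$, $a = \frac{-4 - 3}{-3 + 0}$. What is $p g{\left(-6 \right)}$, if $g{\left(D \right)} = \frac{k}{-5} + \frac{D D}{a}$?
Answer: $- \frac{71422}{35} \approx -2040.6$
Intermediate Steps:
$a = \frac{7}{3}$ ($a = - \frac{7}{-3} = \left(-7\right) \left(- \frac{1}{3}\right) = \frac{7}{3} \approx 2.3333$)
$k = 1$
$g{\left(D \right)} = - \frac{1}{5} + \frac{3 D^{2}}{7}$ ($g{\left(D \right)} = 1 \frac{1}{-5} + \frac{D D}{\frac{7}{3}} = 1 \left(- \frac{1}{5}\right) + D^{2} \cdot \frac{3}{7} = - \frac{1}{5} + \frac{3 D^{2}}{7}$)
$p g{\left(-6 \right)} = - 134 \left(- \frac{1}{5} + \frac{3 \left(-6\right)^{2}}{7}\right) = - 134 \left(- \frac{1}{5} + \frac{3}{7} \cdot 36\right) = - 134 \left(- \frac{1}{5} + \frac{108}{7}\right) = \left(-134\right) \frac{533}{35} = - \frac{71422}{35}$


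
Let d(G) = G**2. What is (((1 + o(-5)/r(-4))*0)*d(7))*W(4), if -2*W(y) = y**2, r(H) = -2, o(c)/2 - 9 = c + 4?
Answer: 0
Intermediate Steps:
o(c) = 26 + 2*c (o(c) = 18 + 2*(c + 4) = 18 + 2*(4 + c) = 18 + (8 + 2*c) = 26 + 2*c)
W(y) = -y**2/2
(((1 + o(-5)/r(-4))*0)*d(7))*W(4) = (((1 + (26 + 2*(-5))/(-2))*0)*7**2)*(-1/2*4**2) = (((1 + (26 - 10)*(-1/2))*0)*49)*(-1/2*16) = (((1 + 16*(-1/2))*0)*49)*(-8) = (((1 - 8)*0)*49)*(-8) = (-7*0*49)*(-8) = (0*49)*(-8) = 0*(-8) = 0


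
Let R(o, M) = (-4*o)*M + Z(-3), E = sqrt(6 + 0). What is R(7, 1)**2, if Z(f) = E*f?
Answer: 838 + 168*sqrt(6) ≈ 1249.5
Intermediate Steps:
E = sqrt(6) ≈ 2.4495
Z(f) = f*sqrt(6) (Z(f) = sqrt(6)*f = f*sqrt(6))
R(o, M) = -3*sqrt(6) - 4*M*o (R(o, M) = (-4*o)*M - 3*sqrt(6) = -4*M*o - 3*sqrt(6) = -3*sqrt(6) - 4*M*o)
R(7, 1)**2 = (-3*sqrt(6) - 4*1*7)**2 = (-3*sqrt(6) - 28)**2 = (-28 - 3*sqrt(6))**2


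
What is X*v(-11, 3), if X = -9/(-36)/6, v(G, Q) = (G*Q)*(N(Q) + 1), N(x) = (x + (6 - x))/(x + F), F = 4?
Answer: -143/56 ≈ -2.5536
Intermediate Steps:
N(x) = 6/(4 + x) (N(x) = (x + (6 - x))/(x + 4) = 6/(4 + x))
v(G, Q) = G*Q*(1 + 6/(4 + Q)) (v(G, Q) = (G*Q)*(6/(4 + Q) + 1) = (G*Q)*(1 + 6/(4 + Q)) = G*Q*(1 + 6/(4 + Q)))
X = 1/24 (X = -9*(-1/36)*(⅙) = (¼)*(⅙) = 1/24 ≈ 0.041667)
X*v(-11, 3) = (-11*3*(10 + 3)/(4 + 3))/24 = (-11*3*13/7)/24 = (-11*3*⅐*13)/24 = (1/24)*(-429/7) = -143/56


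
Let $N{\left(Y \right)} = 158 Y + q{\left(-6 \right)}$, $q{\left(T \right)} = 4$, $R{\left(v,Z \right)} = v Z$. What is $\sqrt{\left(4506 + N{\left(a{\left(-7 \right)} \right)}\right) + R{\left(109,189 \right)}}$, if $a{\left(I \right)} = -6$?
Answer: $\sqrt{24163} \approx 155.44$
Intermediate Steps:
$R{\left(v,Z \right)} = Z v$
$N{\left(Y \right)} = 4 + 158 Y$ ($N{\left(Y \right)} = 158 Y + 4 = 4 + 158 Y$)
$\sqrt{\left(4506 + N{\left(a{\left(-7 \right)} \right)}\right) + R{\left(109,189 \right)}} = \sqrt{\left(4506 + \left(4 + 158 \left(-6\right)\right)\right) + 189 \cdot 109} = \sqrt{\left(4506 + \left(4 - 948\right)\right) + 20601} = \sqrt{\left(4506 - 944\right) + 20601} = \sqrt{3562 + 20601} = \sqrt{24163}$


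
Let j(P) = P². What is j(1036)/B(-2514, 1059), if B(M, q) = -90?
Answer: -536648/45 ≈ -11926.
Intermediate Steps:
j(1036)/B(-2514, 1059) = 1036²/(-90) = 1073296*(-1/90) = -536648/45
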